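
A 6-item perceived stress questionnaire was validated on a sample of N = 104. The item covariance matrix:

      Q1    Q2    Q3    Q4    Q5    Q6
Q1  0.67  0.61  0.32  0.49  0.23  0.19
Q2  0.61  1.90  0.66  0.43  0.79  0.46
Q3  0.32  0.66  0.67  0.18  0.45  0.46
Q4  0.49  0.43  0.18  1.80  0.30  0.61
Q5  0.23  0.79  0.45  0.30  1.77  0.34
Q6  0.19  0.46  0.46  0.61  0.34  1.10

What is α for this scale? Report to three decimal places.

α = 0.747

ΣVar(i) = 0.67 + 1.90 + 0.67 + 1.80 + 1.77 + 1.10 = 7.91
Sum of off-diagonal covariances = 6.52
Var(T) = 7.91 + 2 × 6.52 = 20.95
α = (k/(k−1))·(1 − ΣVar(i)/Var(T)) = (6/5)·(1 − 7.91/20.95) = 0.747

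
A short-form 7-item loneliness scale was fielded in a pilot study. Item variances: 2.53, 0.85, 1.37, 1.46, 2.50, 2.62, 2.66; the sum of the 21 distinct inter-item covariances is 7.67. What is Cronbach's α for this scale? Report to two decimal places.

Σσ²ᵢ = 2.53 + 0.85 + 1.37 + 1.46 + 2.50 + 2.62 + 2.66 = 13.99
Sum of distinct covariances = 7.67
total variance = Σσ²ᵢ + 2·Σcov = 13.99 + 2 × 7.67 = 29.33
α = (7/6)·(1 − 13.99/29.33) = 0.61

α = 0.61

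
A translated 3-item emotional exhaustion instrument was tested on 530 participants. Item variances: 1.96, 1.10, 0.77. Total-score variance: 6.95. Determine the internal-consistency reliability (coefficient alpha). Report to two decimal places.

ΣVar(i) = 1.96 + 1.10 + 0.77 = 3.83
α = (k/(k−1))·(1 − ΣVar(i)/σ²_T) = (3/2)·(1 − 3.83/6.95) = 0.67

coefficient alpha = 0.67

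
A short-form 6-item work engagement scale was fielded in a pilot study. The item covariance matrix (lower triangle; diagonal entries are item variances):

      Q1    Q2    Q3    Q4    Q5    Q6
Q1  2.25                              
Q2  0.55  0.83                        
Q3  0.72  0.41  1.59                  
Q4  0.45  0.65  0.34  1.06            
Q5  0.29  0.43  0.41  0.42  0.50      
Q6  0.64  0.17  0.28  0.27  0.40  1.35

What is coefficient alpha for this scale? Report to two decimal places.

Σσᵢ² = 2.25 + 0.83 + 1.59 + 1.06 + 0.50 + 1.35 = 7.58
Σ_{i<j} σ_ij = 6.43
σ²_T = 7.58 + 2 × 6.43 = 20.44
α = (k/(k−1))·(1 − Σσᵢ²/σ²_T) = (6/5)·(1 − 7.58/20.44) = 0.75

α = 0.75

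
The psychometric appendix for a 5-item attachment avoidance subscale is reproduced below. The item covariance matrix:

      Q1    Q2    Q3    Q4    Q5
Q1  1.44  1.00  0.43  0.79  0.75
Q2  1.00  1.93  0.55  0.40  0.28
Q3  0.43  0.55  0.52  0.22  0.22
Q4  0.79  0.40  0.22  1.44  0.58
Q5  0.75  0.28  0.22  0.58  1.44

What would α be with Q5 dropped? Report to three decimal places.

Remaining items: Q1, Q2, Q3, Q4 (k = 4).
ΣVar(i) = 1.44 + 1.93 + 0.52 + 1.44 = 5.33
σ²_total = 5.33 + 2 × 3.39 = 12.11
α (item deleted) = (4/3)·(1 − 5.33/12.11) = 0.746

α = 0.746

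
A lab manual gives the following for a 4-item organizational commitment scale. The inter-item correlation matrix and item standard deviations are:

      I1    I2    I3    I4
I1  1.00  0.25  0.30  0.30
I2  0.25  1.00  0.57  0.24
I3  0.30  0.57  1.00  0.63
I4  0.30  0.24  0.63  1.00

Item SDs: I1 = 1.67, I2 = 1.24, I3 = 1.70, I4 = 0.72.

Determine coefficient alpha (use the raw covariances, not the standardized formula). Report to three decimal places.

α = 0.671

Σσ²ᵢ = 1.67² + 1.24² + 1.70² + 0.72² = 7.7349
Covariances σ_ij = r_ij · s_i · s_j:
  σ(I1,I2) = 0.25 × 1.67 × 1.24 = 0.5177
  σ(I1,I3) = 0.30 × 1.67 × 1.70 = 0.8517
  σ(I1,I4) = 0.30 × 1.67 × 0.72 = 0.3607
  σ(I2,I3) = 0.57 × 1.24 × 1.70 = 1.2016
  σ(I2,I4) = 0.24 × 1.24 × 0.72 = 0.2143
  σ(I3,I4) = 0.63 × 1.70 × 0.72 = 0.7711
σ²_T = Σσ²ᵢ + 2·Σσ_ij = 7.7349 + 2 × 3.9171 = 15.5691
α = (4/3)·(1 − 7.7349/15.5691) = 0.671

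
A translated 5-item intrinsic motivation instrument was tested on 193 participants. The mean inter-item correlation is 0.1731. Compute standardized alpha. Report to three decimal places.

Standardized α = k·r̄ / (1 + (k−1)·r̄) = 5 × 0.1731 / (1 + 4 × 0.1731)
  = 0.8655 / 1.6924 = 0.511

α = 0.511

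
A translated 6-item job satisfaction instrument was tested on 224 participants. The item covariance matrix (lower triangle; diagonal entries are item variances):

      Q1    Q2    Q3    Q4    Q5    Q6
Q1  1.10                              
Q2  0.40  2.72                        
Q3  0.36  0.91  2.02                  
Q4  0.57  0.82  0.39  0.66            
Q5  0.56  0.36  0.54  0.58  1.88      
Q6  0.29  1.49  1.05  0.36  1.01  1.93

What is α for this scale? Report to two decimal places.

ΣVar(i) = 1.10 + 2.72 + 2.02 + 0.66 + 1.88 + 1.93 = 10.31
Sum of the distinct covariances = 9.69
σ²_T = 10.31 + 2 × 9.69 = 29.69
α = (k/(k−1))·(1 − ΣVar(i)/σ²_T) = (6/5)·(1 − 10.31/29.69) = 0.78

α = 0.78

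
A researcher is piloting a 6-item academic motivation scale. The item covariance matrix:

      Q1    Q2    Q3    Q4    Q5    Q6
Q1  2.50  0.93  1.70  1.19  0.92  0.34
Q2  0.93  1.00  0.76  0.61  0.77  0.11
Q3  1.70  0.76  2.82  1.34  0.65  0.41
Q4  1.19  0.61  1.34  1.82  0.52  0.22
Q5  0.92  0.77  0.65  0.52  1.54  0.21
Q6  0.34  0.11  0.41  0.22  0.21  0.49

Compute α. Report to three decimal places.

α = 0.813

Σσᵢ² = 2.50 + 1.00 + 2.82 + 1.82 + 1.54 + 0.49 = 10.17
Sum of off-diagonal covariances = 10.68
σ²_T = 10.17 + 2 × 10.68 = 31.53
α = (k/(k−1))·(1 − Σσᵢ²/σ²_T) = (6/5)·(1 − 10.17/31.53) = 0.813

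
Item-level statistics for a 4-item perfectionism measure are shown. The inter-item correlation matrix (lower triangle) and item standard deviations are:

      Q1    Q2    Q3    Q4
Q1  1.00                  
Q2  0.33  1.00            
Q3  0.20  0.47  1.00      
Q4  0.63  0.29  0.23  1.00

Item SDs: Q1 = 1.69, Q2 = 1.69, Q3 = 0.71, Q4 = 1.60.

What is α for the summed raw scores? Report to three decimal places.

Σσ²ᵢ = 1.69² + 1.69² + 0.71² + 1.60² = 8.7763
Covariances σ_ij = r_ij · s_i · s_j:
  σ(Q1,Q2) = 0.33 × 1.69 × 1.69 = 0.9425
  σ(Q1,Q3) = 0.20 × 1.69 × 0.71 = 0.2400
  σ(Q1,Q4) = 0.63 × 1.69 × 1.60 = 1.7035
  σ(Q2,Q3) = 0.47 × 1.69 × 0.71 = 0.5640
  σ(Q2,Q4) = 0.29 × 1.69 × 1.60 = 0.7842
  σ(Q3,Q4) = 0.23 × 0.71 × 1.60 = 0.2613
σ²_T = Σσ²ᵢ + 2·Σσ_ij = 8.7763 + 2 × 4.4955 = 17.7673
α = (4/3)·(1 − 8.7763/17.7673) = 0.675

α = 0.675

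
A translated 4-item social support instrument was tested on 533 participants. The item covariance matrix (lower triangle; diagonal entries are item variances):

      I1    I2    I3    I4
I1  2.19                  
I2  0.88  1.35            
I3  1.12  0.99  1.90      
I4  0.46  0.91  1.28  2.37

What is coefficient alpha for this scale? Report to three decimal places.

sum of item variances = 2.19 + 1.35 + 1.90 + 2.37 = 7.81
Sum of off-diagonal covariances = 5.64
total variance = 7.81 + 2 × 5.64 = 19.09
α = (k/(k−1))·(1 − sum of item variances/total variance) = (4/3)·(1 − 7.81/19.09) = 0.788

coefficient alpha = 0.788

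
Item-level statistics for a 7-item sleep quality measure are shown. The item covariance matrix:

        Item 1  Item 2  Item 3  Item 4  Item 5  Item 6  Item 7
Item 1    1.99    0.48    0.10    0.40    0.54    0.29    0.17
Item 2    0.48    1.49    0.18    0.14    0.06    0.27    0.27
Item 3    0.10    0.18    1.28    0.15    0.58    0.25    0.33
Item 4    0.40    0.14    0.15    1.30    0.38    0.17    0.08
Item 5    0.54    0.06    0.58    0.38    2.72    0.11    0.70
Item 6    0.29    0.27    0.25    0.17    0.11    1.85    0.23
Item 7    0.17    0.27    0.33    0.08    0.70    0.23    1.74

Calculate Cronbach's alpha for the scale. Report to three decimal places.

α = 0.569

Σσ²ᵢ = 1.99 + 1.49 + 1.28 + 1.30 + 2.72 + 1.85 + 1.74 = 12.37
Σ_{i<j} σ_ij = 5.88
total variance = 12.37 + 2 × 5.88 = 24.13
α = (k/(k−1))·(1 − Σσ²ᵢ/total variance) = (7/6)·(1 − 12.37/24.13) = 0.569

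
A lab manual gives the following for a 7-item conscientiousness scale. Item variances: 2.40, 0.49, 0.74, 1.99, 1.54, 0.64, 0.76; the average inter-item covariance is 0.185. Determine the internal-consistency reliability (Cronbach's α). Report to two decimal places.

Σσ²ᵢ = 2.40 + 0.49 + 0.74 + 1.99 + 1.54 + 0.64 + 0.76 = 8.56
Sum of the 21 distinct covariances = 21 × 0.185 = 3.885
σ²_total = Σσ²ᵢ + 2·Σcov = 8.56 + 2 × 3.885 = 16.330
α = (7/6)·(1 − 8.56/16.330) = 0.56

α = 0.56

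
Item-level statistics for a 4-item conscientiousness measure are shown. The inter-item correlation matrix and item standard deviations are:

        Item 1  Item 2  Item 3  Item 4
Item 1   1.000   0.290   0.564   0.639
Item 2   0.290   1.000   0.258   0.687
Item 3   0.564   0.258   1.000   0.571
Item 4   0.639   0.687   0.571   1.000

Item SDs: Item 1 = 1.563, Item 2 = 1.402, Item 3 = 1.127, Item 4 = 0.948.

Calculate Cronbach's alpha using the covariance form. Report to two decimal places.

Σσ²ᵢ = 1.563² + 1.402² + 1.127² + 0.948² = 6.5774
Covariances σ_ij = r_ij · s_i · s_j:
  σ(Item 1,Item 2) = 0.290 × 1.563 × 1.402 = 0.6355
  σ(Item 1,Item 3) = 0.564 × 1.563 × 1.127 = 0.9935
  σ(Item 1,Item 4) = 0.639 × 1.563 × 0.948 = 0.9468
  σ(Item 2,Item 3) = 0.258 × 1.402 × 1.127 = 0.4077
  σ(Item 2,Item 4) = 0.687 × 1.402 × 0.948 = 0.9131
  σ(Item 3,Item 4) = 0.571 × 1.127 × 0.948 = 0.6101
σ²_T = Σσ²ᵢ + 2·Σσ_ij = 6.5774 + 2 × 4.5067 = 15.5908
α = (4/3)·(1 − 6.5774/15.5908) = 0.77

Cronbach's alpha = 0.77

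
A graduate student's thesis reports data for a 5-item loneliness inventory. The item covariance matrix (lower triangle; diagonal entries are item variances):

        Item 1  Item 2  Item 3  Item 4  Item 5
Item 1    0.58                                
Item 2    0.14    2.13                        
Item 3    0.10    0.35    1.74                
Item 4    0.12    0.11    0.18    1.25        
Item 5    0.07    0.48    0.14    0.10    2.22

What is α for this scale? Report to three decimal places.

sum of item variances = 0.58 + 2.13 + 1.74 + 1.25 + 2.22 = 7.92
Sum of off-diagonal covariances = 1.79
Var(T) = 7.92 + 2 × 1.79 = 11.50
α = (k/(k−1))·(1 − sum of item variances/Var(T)) = (5/4)·(1 − 7.92/11.50) = 0.389

α = 0.389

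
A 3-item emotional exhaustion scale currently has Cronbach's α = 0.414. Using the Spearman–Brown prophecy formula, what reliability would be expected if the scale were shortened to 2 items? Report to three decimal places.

predicted reliability = 0.320

Length factor m = 2/3 = 0.6667
α' = m·α / (1 − (1−m)·α)
   = 2/3 × 0.414 / (1 − (1 − 2/3) × 0.414)
   = 0.2760 / 0.8620 = 0.320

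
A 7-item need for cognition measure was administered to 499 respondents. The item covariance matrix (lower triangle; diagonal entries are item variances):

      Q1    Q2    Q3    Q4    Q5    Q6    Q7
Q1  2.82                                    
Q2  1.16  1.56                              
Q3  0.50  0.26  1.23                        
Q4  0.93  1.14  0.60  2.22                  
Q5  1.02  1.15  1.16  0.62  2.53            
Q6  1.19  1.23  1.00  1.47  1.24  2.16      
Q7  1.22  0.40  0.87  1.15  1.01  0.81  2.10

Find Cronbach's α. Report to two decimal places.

Cronbach's α = 0.86

ΣVar(i) = 2.82 + 1.56 + 1.23 + 2.22 + 2.53 + 2.16 + 2.10 = 14.62
Σ_{i<j} σ_ij = 20.13
Var(T) = 14.62 + 2 × 20.13 = 54.88
α = (k/(k−1))·(1 − ΣVar(i)/Var(T)) = (7/6)·(1 − 14.62/54.88) = 0.86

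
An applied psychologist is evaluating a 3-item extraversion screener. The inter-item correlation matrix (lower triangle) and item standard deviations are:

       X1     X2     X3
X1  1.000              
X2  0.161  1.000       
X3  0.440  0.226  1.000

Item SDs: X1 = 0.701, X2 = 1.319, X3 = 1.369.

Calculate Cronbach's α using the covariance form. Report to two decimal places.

α = 0.48

Σσ²ᵢ = 0.701² + 1.319² + 1.369² = 4.1053
Covariances σ_ij = r_ij · s_i · s_j:
  σ(X1,X2) = 0.161 × 0.701 × 1.319 = 0.1489
  σ(X1,X3) = 0.440 × 0.701 × 1.369 = 0.4223
  σ(X2,X3) = 0.226 × 1.319 × 1.369 = 0.4081
σ²_T = Σσ²ᵢ + 2·Σσ_ij = 4.1053 + 2 × 0.9793 = 6.0639
α = (3/2)·(1 − 4.1053/6.0639) = 0.48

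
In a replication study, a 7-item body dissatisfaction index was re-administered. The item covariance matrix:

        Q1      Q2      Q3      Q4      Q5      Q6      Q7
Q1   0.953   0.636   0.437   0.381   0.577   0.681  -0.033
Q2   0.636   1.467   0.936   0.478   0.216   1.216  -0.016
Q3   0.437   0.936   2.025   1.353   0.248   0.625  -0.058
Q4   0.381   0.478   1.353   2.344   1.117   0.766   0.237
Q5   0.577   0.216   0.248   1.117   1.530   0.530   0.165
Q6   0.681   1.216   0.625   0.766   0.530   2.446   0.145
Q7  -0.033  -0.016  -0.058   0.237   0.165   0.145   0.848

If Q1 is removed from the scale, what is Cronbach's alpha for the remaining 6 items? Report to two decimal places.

α = 0.72

Remaining items: Q2, Q3, Q4, Q5, Q6, Q7 (k = 6).
Σσᵢ² = 1.467 + 2.025 + 2.344 + 1.530 + 2.446 + 0.848 = 10.660
σ²_T = 10.660 + 2 × 7.958 = 26.576
α (item deleted) = (6/5)·(1 − 10.660/26.576) = 0.72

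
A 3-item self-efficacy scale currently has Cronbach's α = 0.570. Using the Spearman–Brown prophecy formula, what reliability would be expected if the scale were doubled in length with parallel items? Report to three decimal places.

Length factor m = 2
α' = m·α / (1 + (m−1)·α)
   = 2 × 0.570 / (1 + (2 − 1) × 0.570)
   = 1.1400 / 1.5700 = 0.726

predicted reliability = 0.726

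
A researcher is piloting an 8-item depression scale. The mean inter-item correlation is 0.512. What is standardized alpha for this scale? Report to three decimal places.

standardized alpha = 0.894

Standardized α = k·r̄ / (1 + (k−1)·r̄) = 8 × 0.512 / (1 + 7 × 0.512)
  = 4.0960 / 4.5840 = 0.894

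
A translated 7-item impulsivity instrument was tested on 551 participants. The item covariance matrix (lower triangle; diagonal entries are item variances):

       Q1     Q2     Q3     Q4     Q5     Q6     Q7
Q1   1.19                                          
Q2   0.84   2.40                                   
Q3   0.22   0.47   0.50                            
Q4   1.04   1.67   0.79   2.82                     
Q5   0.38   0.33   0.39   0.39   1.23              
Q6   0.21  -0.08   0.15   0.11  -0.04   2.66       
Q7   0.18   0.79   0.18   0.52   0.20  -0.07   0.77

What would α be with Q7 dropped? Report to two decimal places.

α = 0.67

Remaining items: Q1, Q2, Q3, Q4, Q5, Q6 (k = 6).
ΣVar(i) = 1.19 + 2.40 + 0.50 + 2.82 + 1.23 + 2.66 = 10.80
Var(T) = 10.80 + 2 × 6.87 = 24.54
α (item deleted) = (6/5)·(1 − 10.80/24.54) = 0.67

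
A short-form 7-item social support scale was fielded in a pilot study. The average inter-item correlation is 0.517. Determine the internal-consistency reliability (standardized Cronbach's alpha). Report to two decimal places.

Standardized α = k·r̄ / (1 + (k−1)·r̄) = 7 × 0.517 / (1 + 6 × 0.517)
  = 3.6190 / 4.1020 = 0.88

α = 0.88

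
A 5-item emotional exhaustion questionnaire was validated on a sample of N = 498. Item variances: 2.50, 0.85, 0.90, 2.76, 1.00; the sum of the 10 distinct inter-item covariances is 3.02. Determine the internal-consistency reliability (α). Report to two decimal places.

α = 0.54

Σσᵢ² = 2.50 + 0.85 + 0.90 + 2.76 + 1.00 = 8.01
Sum of distinct covariances = 3.02
σ²_T = Σσᵢ² + 2·Σcov = 8.01 + 2 × 3.02 = 14.05
α = (5/4)·(1 − 8.01/14.05) = 0.54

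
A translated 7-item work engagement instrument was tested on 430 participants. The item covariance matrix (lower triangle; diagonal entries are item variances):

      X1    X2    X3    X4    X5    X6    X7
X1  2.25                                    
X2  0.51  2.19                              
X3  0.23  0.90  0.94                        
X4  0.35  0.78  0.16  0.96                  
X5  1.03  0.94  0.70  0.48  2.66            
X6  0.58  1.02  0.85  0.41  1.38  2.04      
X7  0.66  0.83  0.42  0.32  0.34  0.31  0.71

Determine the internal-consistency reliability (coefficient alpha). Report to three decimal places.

coefficient alpha = 0.807

Σσᵢ² = 2.25 + 2.19 + 0.94 + 0.96 + 2.66 + 2.04 + 0.71 = 11.75
Sum of off-diagonal covariances = 13.20
σ²_total = 11.75 + 2 × 13.20 = 38.15
α = (k/(k−1))·(1 − Σσᵢ²/σ²_total) = (7/6)·(1 − 11.75/38.15) = 0.807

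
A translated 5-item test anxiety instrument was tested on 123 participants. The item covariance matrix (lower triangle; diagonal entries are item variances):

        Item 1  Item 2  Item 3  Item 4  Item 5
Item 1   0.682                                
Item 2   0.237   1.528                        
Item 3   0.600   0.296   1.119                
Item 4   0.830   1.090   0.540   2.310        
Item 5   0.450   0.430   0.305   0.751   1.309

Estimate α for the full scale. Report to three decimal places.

α = 0.768

ΣVar(i) = 0.682 + 1.528 + 1.119 + 2.310 + 1.309 = 6.948
Σ_{i<j} σ_ij = 5.529
Var(T) = 6.948 + 2 × 5.529 = 18.006
α = (k/(k−1))·(1 − ΣVar(i)/Var(T)) = (5/4)·(1 − 6.948/18.006) = 0.768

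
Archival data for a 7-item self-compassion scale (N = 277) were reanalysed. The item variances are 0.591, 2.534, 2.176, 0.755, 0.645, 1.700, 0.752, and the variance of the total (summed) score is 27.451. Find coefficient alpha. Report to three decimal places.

coefficient alpha = 0.778

ΣVar(i) = 0.591 + 2.534 + 2.176 + 0.755 + 0.645 + 1.700 + 0.752 = 9.153
α = (k/(k−1))·(1 − ΣVar(i)/Var(T)) = (7/6)·(1 − 9.153/27.451) = 0.778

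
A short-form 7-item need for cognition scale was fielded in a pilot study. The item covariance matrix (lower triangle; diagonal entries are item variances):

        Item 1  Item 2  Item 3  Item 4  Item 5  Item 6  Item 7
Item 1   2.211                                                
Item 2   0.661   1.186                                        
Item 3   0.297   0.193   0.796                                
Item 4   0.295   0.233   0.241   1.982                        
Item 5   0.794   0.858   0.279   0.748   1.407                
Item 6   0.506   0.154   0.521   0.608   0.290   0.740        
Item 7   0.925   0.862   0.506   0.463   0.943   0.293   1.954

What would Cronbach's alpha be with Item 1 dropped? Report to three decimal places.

Remaining items: Item 2, Item 3, Item 4, Item 5, Item 6, Item 7 (k = 6).
Σσᵢ² = 1.186 + 0.796 + 1.982 + 1.407 + 0.740 + 1.954 = 8.065
total variance = 8.065 + 2 × 7.192 = 22.449
α (item deleted) = (6/5)·(1 − 8.065/22.449) = 0.769

Cronbach's alpha = 0.769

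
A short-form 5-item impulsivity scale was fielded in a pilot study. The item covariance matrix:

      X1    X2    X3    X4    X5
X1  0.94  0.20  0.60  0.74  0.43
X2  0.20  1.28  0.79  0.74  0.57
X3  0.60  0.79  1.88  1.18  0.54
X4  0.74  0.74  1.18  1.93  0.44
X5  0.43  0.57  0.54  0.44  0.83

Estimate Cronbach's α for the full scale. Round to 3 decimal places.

Cronbach's α = 0.806

sum of item variances = 0.94 + 1.28 + 1.88 + 1.93 + 0.83 = 6.86
Sum of off-diagonal covariances = 6.23
σ²_T = 6.86 + 2 × 6.23 = 19.32
α = (k/(k−1))·(1 − sum of item variances/σ²_T) = (5/4)·(1 − 6.86/19.32) = 0.806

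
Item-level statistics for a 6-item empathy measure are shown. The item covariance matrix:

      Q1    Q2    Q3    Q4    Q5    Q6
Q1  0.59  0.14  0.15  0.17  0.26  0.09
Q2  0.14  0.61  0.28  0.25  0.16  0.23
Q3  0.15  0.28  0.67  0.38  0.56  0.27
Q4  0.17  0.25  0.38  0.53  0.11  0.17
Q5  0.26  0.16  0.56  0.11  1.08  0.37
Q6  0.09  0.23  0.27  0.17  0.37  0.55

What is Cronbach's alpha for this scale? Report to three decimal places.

Cronbach's alpha = 0.769

sum of item variances = 0.59 + 0.61 + 0.67 + 0.53 + 1.08 + 0.55 = 4.03
Sum of the distinct covariances = 3.59
σ²_total = 4.03 + 2 × 3.59 = 11.21
α = (k/(k−1))·(1 − sum of item variances/σ²_total) = (6/5)·(1 − 4.03/11.21) = 0.769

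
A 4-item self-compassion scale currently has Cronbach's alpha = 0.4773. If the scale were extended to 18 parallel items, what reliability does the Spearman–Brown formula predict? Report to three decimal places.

Length factor m = 18/4 = 4.5000
α' = m·α / (1 + (m−1)·α)
   = 18/4 × 0.4773 / (1 + (18/4 − 1) × 0.4773)
   = 2.1479 / 2.6705 = 0.804

predicted reliability = 0.804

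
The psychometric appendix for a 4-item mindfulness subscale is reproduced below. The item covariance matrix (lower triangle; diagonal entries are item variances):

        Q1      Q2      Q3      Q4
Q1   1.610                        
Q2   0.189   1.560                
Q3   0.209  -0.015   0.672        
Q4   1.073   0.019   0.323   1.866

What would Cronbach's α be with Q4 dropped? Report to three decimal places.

α = 0.249

Remaining items: Q1, Q2, Q3 (k = 3).
Σσ²ᵢ = 1.610 + 1.560 + 0.672 = 3.842
σ²_total = 3.842 + 2 × 0.383 = 4.608
α (item deleted) = (3/2)·(1 − 3.842/4.608) = 0.249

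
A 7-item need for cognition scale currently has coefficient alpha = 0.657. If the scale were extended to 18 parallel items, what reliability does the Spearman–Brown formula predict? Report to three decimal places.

predicted reliability = 0.831

Length factor m = 18/7 = 2.5714
α' = m·α / (1 + (m−1)·α)
   = 18/7 × 0.657 / (1 + (18/7 − 1) × 0.657)
   = 1.6894 / 2.0324 = 0.831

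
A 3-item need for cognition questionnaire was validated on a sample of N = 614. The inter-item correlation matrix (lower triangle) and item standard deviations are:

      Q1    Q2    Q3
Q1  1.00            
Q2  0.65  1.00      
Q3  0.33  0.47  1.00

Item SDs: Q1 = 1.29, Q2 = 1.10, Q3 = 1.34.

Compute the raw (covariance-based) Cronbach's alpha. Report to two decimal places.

Cronbach's alpha = 0.73

Σσ²ᵢ = 1.29² + 1.10² + 1.34² = 4.6697
Covariances σ_ij = r_ij · s_i · s_j:
  σ(Q1,Q2) = 0.65 × 1.29 × 1.10 = 0.9224
  σ(Q1,Q3) = 0.33 × 1.29 × 1.34 = 0.5704
  σ(Q2,Q3) = 0.47 × 1.10 × 1.34 = 0.6928
σ²_T = Σσ²ᵢ + 2·Σσ_ij = 4.6697 + 2 × 2.1856 = 9.0409
α = (3/2)·(1 − 4.6697/9.0409) = 0.73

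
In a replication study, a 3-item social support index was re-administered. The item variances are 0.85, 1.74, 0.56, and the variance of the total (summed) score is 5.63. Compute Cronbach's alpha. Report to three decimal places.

Cronbach's alpha = 0.661

sum of item variances = 0.85 + 1.74 + 0.56 = 3.15
α = (k/(k−1))·(1 − sum of item variances/total variance) = (3/2)·(1 − 3.15/5.63) = 0.661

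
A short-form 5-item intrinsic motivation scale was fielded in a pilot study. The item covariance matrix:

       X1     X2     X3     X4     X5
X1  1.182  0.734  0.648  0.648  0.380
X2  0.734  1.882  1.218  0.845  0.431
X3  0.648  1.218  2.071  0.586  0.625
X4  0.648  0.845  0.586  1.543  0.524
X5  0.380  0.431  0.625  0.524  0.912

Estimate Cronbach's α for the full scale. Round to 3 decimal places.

Σσᵢ² = 1.182 + 1.882 + 2.071 + 1.543 + 0.912 = 7.590
Σ_{i<j} σ_ij = 6.639
total variance = 7.590 + 2 × 6.639 = 20.868
α = (k/(k−1))·(1 − Σσᵢ²/total variance) = (5/4)·(1 − 7.590/20.868) = 0.795

Cronbach's α = 0.795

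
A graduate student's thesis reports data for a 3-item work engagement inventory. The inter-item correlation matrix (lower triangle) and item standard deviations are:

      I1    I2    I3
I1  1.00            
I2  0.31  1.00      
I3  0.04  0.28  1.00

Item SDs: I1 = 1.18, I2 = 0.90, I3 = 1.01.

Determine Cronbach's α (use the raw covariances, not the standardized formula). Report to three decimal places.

Σσ²ᵢ = 1.18² + 0.90² + 1.01² = 3.2225
Covariances σ_ij = r_ij · s_i · s_j:
  σ(I1,I2) = 0.31 × 1.18 × 0.90 = 0.3292
  σ(I1,I3) = 0.04 × 1.18 × 1.01 = 0.0477
  σ(I2,I3) = 0.28 × 0.90 × 1.01 = 0.2545
σ²_T = Σσ²ᵢ + 2·Σσ_ij = 3.2225 + 2 × 0.6314 = 4.4853
α = (3/2)·(1 − 3.2225/4.4853) = 0.422

α = 0.422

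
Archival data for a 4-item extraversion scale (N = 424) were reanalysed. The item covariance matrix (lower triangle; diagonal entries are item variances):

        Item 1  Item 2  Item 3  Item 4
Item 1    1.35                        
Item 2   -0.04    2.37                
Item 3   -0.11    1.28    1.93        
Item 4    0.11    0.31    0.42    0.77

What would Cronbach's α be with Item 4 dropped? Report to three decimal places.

α = 0.429

Remaining items: Item 1, Item 2, Item 3 (k = 3).
ΣVar(i) = 1.35 + 2.37 + 1.93 = 5.65
total variance = 5.65 + 2 × 1.13 = 7.91
α (item deleted) = (3/2)·(1 − 5.65/7.91) = 0.429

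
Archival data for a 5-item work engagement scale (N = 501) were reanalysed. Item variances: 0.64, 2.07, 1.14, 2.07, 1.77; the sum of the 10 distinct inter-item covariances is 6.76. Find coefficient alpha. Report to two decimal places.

sum of item variances = 0.64 + 2.07 + 1.14 + 2.07 + 1.77 = 7.69
Sum of distinct covariances = 6.76
total variance = sum of item variances + 2·Σcov = 7.69 + 2 × 6.76 = 21.21
α = (5/4)·(1 − 7.69/21.21) = 0.80

α = 0.80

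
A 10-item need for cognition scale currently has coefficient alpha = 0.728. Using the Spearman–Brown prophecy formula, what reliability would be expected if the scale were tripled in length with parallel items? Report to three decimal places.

predicted reliability = 0.889

Length factor m = 3
α' = m·α / (1 + (m−1)·α)
   = 3 × 0.728 / (1 + (3 − 1) × 0.728)
   = 2.1840 / 2.4560 = 0.889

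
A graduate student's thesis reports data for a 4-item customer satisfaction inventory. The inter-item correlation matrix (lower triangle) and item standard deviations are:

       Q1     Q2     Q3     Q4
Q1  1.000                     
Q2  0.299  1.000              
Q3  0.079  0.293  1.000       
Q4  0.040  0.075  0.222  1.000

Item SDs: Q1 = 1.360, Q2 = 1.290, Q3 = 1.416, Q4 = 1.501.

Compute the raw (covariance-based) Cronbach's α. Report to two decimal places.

Σσ²ᵢ = 1.360² + 1.290² + 1.416² + 1.501² = 7.7718
Covariances σ_ij = r_ij · s_i · s_j:
  σ(Q1,Q2) = 0.299 × 1.360 × 1.290 = 0.5246
  σ(Q1,Q3) = 0.079 × 1.360 × 1.416 = 0.1521
  σ(Q1,Q4) = 0.040 × 1.360 × 1.501 = 0.0817
  σ(Q2,Q3) = 0.293 × 1.290 × 1.416 = 0.5352
  σ(Q2,Q4) = 0.075 × 1.290 × 1.501 = 0.1452
  σ(Q3,Q4) = 0.222 × 1.416 × 1.501 = 0.4718
σ²_T = Σσ²ᵢ + 2·Σσ_ij = 7.7718 + 2 × 1.9106 = 11.5930
α = (4/3)·(1 − 7.7718/11.5930) = 0.44

Cronbach's α = 0.44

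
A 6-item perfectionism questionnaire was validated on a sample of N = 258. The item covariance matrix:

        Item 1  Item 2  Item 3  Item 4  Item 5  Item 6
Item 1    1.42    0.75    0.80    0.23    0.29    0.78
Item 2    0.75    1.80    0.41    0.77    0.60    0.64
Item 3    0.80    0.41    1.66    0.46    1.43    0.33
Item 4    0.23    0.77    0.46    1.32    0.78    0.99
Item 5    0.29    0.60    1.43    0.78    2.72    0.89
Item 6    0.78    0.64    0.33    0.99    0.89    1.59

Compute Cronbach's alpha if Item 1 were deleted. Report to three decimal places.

Cronbach's alpha = 0.770

Remaining items: Item 2, Item 3, Item 4, Item 5, Item 6 (k = 5).
Σσ²ᵢ = 1.80 + 1.66 + 1.32 + 2.72 + 1.59 = 9.09
total variance = 9.09 + 2 × 7.30 = 23.69
α (item deleted) = (5/4)·(1 − 9.09/23.69) = 0.770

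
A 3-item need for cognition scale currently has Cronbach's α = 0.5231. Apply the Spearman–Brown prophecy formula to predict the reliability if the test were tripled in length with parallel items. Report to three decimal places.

predicted reliability = 0.767

Length factor m = 3
α' = m·α / (1 + (m−1)·α)
   = 3 × 0.5231 / (1 + (3 − 1) × 0.5231)
   = 1.5693 / 2.0462 = 0.767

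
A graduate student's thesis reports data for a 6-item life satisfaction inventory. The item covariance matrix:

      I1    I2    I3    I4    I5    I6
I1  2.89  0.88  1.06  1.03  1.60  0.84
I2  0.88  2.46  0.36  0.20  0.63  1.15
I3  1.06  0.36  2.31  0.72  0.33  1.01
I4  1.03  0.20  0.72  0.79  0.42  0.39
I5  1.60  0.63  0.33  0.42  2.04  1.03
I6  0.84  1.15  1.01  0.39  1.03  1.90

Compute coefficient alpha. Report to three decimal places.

sum of item variances = 2.89 + 2.46 + 2.31 + 0.79 + 2.04 + 1.90 = 12.39
Σ_{i<j} σ_ij = 11.65
σ²_total = 12.39 + 2 × 11.65 = 35.69
α = (k/(k−1))·(1 − sum of item variances/σ²_total) = (6/5)·(1 − 12.39/35.69) = 0.783

α = 0.783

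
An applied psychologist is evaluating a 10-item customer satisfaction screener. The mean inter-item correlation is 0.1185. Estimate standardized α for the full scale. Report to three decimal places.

α = 0.573

Standardized α = k·r̄ / (1 + (k−1)·r̄) = 10 × 0.1185 / (1 + 9 × 0.1185)
  = 1.1850 / 2.0665 = 0.573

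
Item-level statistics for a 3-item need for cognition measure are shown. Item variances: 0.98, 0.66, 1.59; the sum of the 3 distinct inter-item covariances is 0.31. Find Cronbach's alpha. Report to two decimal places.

ΣVar(i) = 0.98 + 0.66 + 1.59 = 3.23
Sum of distinct covariances = 0.31
σ²_total = ΣVar(i) + 2·Σcov = 3.23 + 2 × 0.31 = 3.85
α = (3/2)·(1 − 3.23/3.85) = 0.24

Cronbach's alpha = 0.24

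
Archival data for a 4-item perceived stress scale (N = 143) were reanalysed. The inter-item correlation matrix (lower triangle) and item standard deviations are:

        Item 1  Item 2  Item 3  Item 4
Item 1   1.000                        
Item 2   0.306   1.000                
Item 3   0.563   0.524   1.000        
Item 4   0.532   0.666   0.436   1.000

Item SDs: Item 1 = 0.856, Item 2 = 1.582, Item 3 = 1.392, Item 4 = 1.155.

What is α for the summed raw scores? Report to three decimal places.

Σσ²ᵢ = 0.856² + 1.582² + 1.392² + 1.155² = 6.5071
Covariances σ_ij = r_ij · s_i · s_j:
  σ(Item 1,Item 2) = 0.306 × 0.856 × 1.582 = 0.4144
  σ(Item 1,Item 3) = 0.563 × 0.856 × 1.392 = 0.6708
  σ(Item 1,Item 4) = 0.532 × 0.856 × 1.155 = 0.5260
  σ(Item 2,Item 3) = 0.524 × 1.582 × 1.392 = 1.1539
  σ(Item 2,Item 4) = 0.666 × 1.582 × 1.155 = 1.2169
  σ(Item 3,Item 4) = 0.436 × 1.392 × 1.155 = 0.7010
σ²_T = Σσ²ᵢ + 2·Σσ_ij = 6.5071 + 2 × 4.6830 = 15.8731
α = (4/3)·(1 − 6.5071/15.8731) = 0.787

α = 0.787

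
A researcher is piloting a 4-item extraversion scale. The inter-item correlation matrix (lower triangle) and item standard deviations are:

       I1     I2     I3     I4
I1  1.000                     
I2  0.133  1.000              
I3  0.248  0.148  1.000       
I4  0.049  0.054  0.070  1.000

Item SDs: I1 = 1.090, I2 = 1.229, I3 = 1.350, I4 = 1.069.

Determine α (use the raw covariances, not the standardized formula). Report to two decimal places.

Σσ²ᵢ = 1.090² + 1.229² + 1.350² + 1.069² = 5.6638
Covariances σ_ij = r_ij · s_i · s_j:
  σ(I1,I2) = 0.133 × 1.090 × 1.229 = 0.1782
  σ(I1,I3) = 0.248 × 1.090 × 1.350 = 0.3649
  σ(I1,I4) = 0.049 × 1.090 × 1.069 = 0.0571
  σ(I2,I3) = 0.148 × 1.229 × 1.350 = 0.2456
  σ(I2,I4) = 0.054 × 1.229 × 1.069 = 0.0709
  σ(I3,I4) = 0.070 × 1.350 × 1.069 = 0.1010
σ²_T = Σσ²ᵢ + 2·Σσ_ij = 5.6638 + 2 × 1.0177 = 7.6992
α = (4/3)·(1 − 5.6638/7.6992) = 0.35

α = 0.35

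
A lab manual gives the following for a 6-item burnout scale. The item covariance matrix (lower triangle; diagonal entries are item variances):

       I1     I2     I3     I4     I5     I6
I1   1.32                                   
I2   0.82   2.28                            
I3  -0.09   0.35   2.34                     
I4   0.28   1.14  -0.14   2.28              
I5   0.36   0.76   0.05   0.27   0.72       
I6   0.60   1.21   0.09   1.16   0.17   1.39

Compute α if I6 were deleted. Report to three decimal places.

α = 0.574

Remaining items: I1, I2, I3, I4, I5 (k = 5).
Σσᵢ² = 1.32 + 2.28 + 2.34 + 2.28 + 0.72 = 8.94
Var(T) = 8.94 + 2 × 3.80 = 16.54
α (item deleted) = (5/4)·(1 − 8.94/16.54) = 0.574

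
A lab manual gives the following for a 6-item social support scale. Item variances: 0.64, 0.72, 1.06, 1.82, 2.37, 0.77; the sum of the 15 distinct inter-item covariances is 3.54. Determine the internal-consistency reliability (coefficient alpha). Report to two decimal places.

ΣVar(i) = 0.64 + 0.72 + 1.06 + 1.82 + 2.37 + 0.77 = 7.38
Sum of distinct covariances = 3.54
σ²_T = ΣVar(i) + 2·Σcov = 7.38 + 2 × 3.54 = 14.46
α = (6/5)·(1 − 7.38/14.46) = 0.59

coefficient alpha = 0.59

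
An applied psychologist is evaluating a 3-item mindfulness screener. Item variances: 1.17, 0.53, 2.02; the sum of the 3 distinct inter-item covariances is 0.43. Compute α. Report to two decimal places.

Σσ²ᵢ = 1.17 + 0.53 + 2.02 = 3.72
Sum of distinct covariances = 0.43
total variance = Σσ²ᵢ + 2·Σcov = 3.72 + 2 × 0.43 = 4.58
α = (3/2)·(1 − 3.72/4.58) = 0.28

α = 0.28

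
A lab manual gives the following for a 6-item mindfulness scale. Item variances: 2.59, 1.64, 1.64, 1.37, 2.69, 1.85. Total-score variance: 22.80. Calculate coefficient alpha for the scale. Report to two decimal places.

α = 0.58

Σσ²ᵢ = 2.59 + 1.64 + 1.64 + 1.37 + 2.69 + 1.85 = 11.78
α = (k/(k−1))·(1 − Σσ²ᵢ/total variance) = (6/5)·(1 − 11.78/22.80) = 0.58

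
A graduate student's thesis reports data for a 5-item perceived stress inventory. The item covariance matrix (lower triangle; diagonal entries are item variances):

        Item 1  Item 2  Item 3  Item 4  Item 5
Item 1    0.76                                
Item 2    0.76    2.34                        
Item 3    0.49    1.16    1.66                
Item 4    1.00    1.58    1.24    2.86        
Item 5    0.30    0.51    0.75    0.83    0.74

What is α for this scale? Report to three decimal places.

Σσ²ᵢ = 0.76 + 2.34 + 1.66 + 2.86 + 0.74 = 8.36
Sum of off-diagonal covariances = 8.62
σ²_total = 8.36 + 2 × 8.62 = 25.60
α = (k/(k−1))·(1 − Σσ²ᵢ/σ²_total) = (5/4)·(1 − 8.36/25.60) = 0.842

α = 0.842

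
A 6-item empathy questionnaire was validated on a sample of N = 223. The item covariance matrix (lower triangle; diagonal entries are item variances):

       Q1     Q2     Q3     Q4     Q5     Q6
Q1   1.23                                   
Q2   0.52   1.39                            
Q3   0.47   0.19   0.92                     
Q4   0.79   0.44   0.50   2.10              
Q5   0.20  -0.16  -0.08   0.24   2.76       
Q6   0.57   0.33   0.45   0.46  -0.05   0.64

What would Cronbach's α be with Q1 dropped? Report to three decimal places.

Remaining items: Q2, Q3, Q4, Q5, Q6 (k = 5).
Σσᵢ² = 1.39 + 0.92 + 2.10 + 2.76 + 0.64 = 7.81
σ²_total = 7.81 + 2 × 2.32 = 12.45
α (item deleted) = (5/4)·(1 − 7.81/12.45) = 0.466

Cronbach's α = 0.466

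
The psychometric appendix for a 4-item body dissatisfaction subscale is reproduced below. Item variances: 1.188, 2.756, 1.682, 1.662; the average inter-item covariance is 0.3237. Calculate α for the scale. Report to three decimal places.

sum of item variances = 1.188 + 2.756 + 1.682 + 1.662 = 7.288
Sum of the 6 distinct covariances = 6 × 0.3237 = 1.9422
total variance = sum of item variances + 2·Σcov = 7.288 + 2 × 1.9422 = 11.1724
α = (4/3)·(1 − 7.288/11.1724) = 0.464

α = 0.464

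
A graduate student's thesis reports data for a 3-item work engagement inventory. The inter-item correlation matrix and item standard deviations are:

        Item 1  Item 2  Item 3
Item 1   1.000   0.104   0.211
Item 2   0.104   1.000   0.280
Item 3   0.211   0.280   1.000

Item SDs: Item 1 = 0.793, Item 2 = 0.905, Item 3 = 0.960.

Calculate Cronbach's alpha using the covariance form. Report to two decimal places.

α = 0.43

Σσ²ᵢ = 0.793² + 0.905² + 0.960² = 2.3695
Covariances σ_ij = r_ij · s_i · s_j:
  σ(Item 1,Item 2) = 0.104 × 0.793 × 0.905 = 0.0746
  σ(Item 1,Item 3) = 0.211 × 0.793 × 0.960 = 0.1606
  σ(Item 2,Item 3) = 0.280 × 0.905 × 0.960 = 0.2433
σ²_T = Σσ²ᵢ + 2·Σσ_ij = 2.3695 + 2 × 0.4785 = 3.3265
α = (3/2)·(1 − 2.3695/3.3265) = 0.43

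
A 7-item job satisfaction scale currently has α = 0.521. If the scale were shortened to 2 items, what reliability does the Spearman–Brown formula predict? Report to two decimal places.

predicted reliability = 0.24

Length factor m = 2/7 = 0.2857
α' = m·α / (1 − (1−m)·α)
   = 2/7 × 0.521 / (1 − (1 − 2/7) × 0.521)
   = 0.1489 / 0.6279 = 0.24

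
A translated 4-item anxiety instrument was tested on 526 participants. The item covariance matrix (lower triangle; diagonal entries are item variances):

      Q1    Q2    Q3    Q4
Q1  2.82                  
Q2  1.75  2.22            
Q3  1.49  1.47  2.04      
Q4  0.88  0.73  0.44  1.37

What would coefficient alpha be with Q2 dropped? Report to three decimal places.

Remaining items: Q1, Q3, Q4 (k = 3).
Σσ²ᵢ = 2.82 + 2.04 + 1.37 = 6.23
σ²_total = 6.23 + 2 × 2.81 = 11.85
α (item deleted) = (3/2)·(1 − 6.23/11.85) = 0.711

coefficient alpha = 0.711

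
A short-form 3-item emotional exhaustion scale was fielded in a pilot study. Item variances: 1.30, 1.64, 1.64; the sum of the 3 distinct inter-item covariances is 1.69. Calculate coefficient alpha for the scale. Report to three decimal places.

ΣVar(i) = 1.30 + 1.64 + 1.64 = 4.58
Sum of distinct covariances = 1.69
Var(T) = ΣVar(i) + 2·Σcov = 4.58 + 2 × 1.69 = 7.96
α = (3/2)·(1 − 4.58/7.96) = 0.637

coefficient alpha = 0.637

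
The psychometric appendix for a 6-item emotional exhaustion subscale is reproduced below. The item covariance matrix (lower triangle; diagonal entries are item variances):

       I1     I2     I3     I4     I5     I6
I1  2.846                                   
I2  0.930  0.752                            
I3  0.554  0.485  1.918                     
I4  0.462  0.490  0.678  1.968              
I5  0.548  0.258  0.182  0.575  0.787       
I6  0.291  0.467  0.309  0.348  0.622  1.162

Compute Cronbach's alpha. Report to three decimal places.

Cronbach's alpha = 0.725

Σσ²ᵢ = 2.846 + 0.752 + 1.918 + 1.968 + 0.787 + 1.162 = 9.433
Sum of the distinct covariances = 7.199
Var(T) = 9.433 + 2 × 7.199 = 23.831
α = (k/(k−1))·(1 − Σσ²ᵢ/Var(T)) = (6/5)·(1 − 9.433/23.831) = 0.725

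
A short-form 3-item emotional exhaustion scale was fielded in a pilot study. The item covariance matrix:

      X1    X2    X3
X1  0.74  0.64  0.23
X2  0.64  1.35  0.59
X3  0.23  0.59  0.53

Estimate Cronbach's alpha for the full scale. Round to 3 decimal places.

sum of item variances = 0.74 + 1.35 + 0.53 = 2.62
Sum of the distinct covariances = 1.46
total variance = 2.62 + 2 × 1.46 = 5.54
α = (k/(k−1))·(1 − sum of item variances/total variance) = (3/2)·(1 − 2.62/5.54) = 0.791

α = 0.791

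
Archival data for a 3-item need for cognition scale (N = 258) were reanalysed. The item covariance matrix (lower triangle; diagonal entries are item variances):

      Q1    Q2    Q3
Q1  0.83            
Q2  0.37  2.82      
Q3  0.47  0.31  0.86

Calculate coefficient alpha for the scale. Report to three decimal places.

α = 0.507

sum of item variances = 0.83 + 2.82 + 0.86 = 4.51
Sum of the distinct covariances = 1.15
Var(T) = 4.51 + 2 × 1.15 = 6.81
α = (k/(k−1))·(1 − sum of item variances/Var(T)) = (3/2)·(1 − 4.51/6.81) = 0.507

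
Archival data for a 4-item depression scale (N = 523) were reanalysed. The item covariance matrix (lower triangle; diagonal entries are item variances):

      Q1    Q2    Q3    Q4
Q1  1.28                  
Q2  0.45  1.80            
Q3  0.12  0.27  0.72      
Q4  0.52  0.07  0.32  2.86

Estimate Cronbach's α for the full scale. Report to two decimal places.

α = 0.46

sum of item variances = 1.28 + 1.80 + 0.72 + 2.86 = 6.66
Sum of off-diagonal covariances = 1.75
σ²_T = 6.66 + 2 × 1.75 = 10.16
α = (k/(k−1))·(1 − sum of item variances/σ²_T) = (4/3)·(1 − 6.66/10.16) = 0.46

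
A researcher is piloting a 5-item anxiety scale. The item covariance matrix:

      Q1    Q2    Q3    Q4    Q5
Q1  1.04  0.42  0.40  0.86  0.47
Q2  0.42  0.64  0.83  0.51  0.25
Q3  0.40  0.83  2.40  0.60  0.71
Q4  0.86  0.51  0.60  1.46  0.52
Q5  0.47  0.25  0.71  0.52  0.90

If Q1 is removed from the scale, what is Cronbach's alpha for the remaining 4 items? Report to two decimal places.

Remaining items: Q2, Q3, Q4, Q5 (k = 4).
Σσᵢ² = 0.64 + 2.40 + 1.46 + 0.90 = 5.40
σ²_T = 5.40 + 2 × 3.42 = 12.24
α (item deleted) = (4/3)·(1 − 5.40/12.24) = 0.75

α = 0.75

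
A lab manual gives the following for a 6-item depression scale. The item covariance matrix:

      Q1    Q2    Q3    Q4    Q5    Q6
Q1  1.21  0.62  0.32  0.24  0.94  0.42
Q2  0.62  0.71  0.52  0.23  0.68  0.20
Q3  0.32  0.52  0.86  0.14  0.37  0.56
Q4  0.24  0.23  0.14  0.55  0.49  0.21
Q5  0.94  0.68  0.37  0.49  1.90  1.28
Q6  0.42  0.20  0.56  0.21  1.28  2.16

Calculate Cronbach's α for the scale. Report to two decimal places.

Cronbach's α = 0.79

Σσᵢ² = 1.21 + 0.71 + 0.86 + 0.55 + 1.90 + 2.16 = 7.39
Sum of off-diagonal covariances = 7.22
σ²_T = 7.39 + 2 × 7.22 = 21.83
α = (k/(k−1))·(1 − Σσᵢ²/σ²_T) = (6/5)·(1 − 7.39/21.83) = 0.79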